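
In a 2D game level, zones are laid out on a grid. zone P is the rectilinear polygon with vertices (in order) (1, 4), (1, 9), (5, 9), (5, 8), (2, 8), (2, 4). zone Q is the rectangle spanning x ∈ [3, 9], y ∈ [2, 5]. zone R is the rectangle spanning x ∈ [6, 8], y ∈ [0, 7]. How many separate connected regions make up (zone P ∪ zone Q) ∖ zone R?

(zone P ∪ zone Q) ∖ zone R splits into 3 disjoint pieces (area 8, area 9, area 3).

3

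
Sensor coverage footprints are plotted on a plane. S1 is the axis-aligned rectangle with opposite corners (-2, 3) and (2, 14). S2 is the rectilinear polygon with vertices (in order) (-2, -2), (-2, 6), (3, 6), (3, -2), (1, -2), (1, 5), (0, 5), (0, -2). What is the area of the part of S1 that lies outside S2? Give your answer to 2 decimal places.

|S1| = 44, |S1∩S2| = 10.
|S1 ∖ S2| = |S1| − |S1∩S2| = 44 − 10 = 34.00.

34.00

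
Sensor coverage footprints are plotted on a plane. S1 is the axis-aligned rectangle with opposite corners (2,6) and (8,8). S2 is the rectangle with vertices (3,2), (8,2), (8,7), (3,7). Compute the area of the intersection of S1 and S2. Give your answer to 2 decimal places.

5.00

|S1∩S2|: x∈[3,8], y∈[6,7] → 5·1 = 5.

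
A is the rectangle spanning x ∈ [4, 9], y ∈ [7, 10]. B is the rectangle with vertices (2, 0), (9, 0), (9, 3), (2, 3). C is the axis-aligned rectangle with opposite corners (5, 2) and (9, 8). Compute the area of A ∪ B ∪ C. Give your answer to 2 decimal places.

By inclusion–exclusion:
Individual areas: |A| = 15, |B| = 21, |C| = 24.
|A∩B| = 0 (no overlap).
|A∩C|: x∈[5,9], y∈[7,8] → 4·1 = 4.
|B∩C|: x∈[5,9], y∈[2,3] → 4·1 = 4.
|A∩B∩C| = 0.
|A ∪ B ∪ C| = 60 − 8 + 0 = 52.00.

52.00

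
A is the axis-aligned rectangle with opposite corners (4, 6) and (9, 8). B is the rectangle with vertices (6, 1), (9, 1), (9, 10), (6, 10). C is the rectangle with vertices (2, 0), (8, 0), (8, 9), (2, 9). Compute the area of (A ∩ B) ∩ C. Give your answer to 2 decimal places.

The region (A ∩ B) ∩ C is the polygon with vertices (6,6), (6,8), (8,8), (8,6).
By the shoelace formula its area is 4.00.

4.00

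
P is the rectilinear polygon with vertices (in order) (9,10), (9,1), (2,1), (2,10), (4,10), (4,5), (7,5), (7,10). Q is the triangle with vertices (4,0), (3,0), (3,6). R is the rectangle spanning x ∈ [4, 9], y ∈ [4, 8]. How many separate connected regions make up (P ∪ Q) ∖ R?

2

(P ∪ Q) ∖ R splits into 2 disjoint pieces (area 33.9167, area 4).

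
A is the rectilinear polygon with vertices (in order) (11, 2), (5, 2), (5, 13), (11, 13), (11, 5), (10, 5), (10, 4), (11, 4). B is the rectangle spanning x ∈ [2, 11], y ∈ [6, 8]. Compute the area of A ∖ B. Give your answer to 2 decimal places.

|A| = 65, |A∩B| = 12.
|A ∖ B| = |A| − |A∩B| = 65 − 12 = 53.00.

53.00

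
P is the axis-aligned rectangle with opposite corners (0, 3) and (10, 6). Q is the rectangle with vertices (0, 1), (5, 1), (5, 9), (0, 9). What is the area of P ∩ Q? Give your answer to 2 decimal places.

15.00

|P∩Q|: x∈[0,5], y∈[3,6] → 5·3 = 15.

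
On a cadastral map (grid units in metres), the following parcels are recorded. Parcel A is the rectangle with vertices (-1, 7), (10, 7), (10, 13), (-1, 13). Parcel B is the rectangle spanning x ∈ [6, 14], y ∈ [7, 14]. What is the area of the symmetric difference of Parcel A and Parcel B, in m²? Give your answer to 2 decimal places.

|Parcel A∩Parcel B|: x∈[6,10], y∈[7,13] → 4·6 = 24.
|Parcel A △ Parcel B| = |Parcel A| + |Parcel B| − 2·|Parcel A∩Parcel B| = 66 + 56 − 48 = 74.00.

74.00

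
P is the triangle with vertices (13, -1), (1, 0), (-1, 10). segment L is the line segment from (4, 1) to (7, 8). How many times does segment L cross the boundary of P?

The segment meets the boundary at (5.626,4.794).

1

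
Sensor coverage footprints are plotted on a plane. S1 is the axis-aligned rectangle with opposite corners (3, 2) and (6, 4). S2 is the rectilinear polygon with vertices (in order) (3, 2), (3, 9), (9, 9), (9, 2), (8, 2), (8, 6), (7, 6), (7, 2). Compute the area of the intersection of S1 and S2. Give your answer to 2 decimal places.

6.00

The intersection is the polygon with vertices (6,4), (6,2), (3,2), (3,4).
By the shoelace formula its area is 6.00.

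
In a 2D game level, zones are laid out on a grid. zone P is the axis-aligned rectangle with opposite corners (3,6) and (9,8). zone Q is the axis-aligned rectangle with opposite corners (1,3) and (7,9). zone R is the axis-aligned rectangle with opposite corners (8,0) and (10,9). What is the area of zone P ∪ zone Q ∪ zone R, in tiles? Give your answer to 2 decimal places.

By inclusion–exclusion:
Individual areas: |zone P| = 12, |zone Q| = 36, |zone R| = 18.
|zone P∩zone Q|: x∈[3,7], y∈[6,8] → 4·2 = 8.
|zone P∩zone R|: x∈[8,9], y∈[6,8] → 1·2 = 2.
|zone Q∩zone R| = 0 (no overlap).
|zone P∩zone Q∩zone R| = 0.
|zone P ∪ zone Q ∪ zone R| = 66 − 10 + 0 = 56.00.

56.00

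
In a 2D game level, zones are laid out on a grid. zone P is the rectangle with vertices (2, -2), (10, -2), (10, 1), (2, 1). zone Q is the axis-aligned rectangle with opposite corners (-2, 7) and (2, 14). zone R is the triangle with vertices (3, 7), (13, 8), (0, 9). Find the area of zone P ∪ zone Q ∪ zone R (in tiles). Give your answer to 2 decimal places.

62.32

By inclusion–exclusion:
Individual areas: |zone P| = 24, |zone Q| = 28, |zone R| = 11.5.
|zone P∩zone Q| = 0 (no overlap).
|zone P∩zone R| = 0.
|zone Q∩zone R| = 1.1795.
|zone P∩zone Q∩zone R| = 0.
|zone P ∪ zone Q ∪ zone R| = 63.5 − 1.1795 + 0 = 62.32.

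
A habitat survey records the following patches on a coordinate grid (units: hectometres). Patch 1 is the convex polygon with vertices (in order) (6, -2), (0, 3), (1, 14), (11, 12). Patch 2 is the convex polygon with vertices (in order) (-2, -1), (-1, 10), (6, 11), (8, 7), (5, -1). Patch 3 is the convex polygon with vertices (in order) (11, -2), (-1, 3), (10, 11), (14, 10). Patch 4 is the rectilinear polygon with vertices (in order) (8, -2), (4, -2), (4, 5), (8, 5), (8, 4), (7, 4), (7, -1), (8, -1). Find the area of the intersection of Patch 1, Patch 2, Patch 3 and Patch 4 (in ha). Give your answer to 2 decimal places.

The intersection is the polygon with vertices (5.487,0.297), (4,0.917), (4,5), (7.25,5).
By the shoelace formula its area is 10.68.

10.68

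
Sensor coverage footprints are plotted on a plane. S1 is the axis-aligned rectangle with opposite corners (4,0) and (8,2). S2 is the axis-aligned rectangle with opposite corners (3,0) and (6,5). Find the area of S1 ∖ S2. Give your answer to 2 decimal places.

4.00

|S1∩S2|: x∈[4,6], y∈[0,2] → 2·2 = 4.
|S1| = 8.
|S1 ∖ S2| = |S1| − |S1∩S2| = 8 − 4 = 4.00.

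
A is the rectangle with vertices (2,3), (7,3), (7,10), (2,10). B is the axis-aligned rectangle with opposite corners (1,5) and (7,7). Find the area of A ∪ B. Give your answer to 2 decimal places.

37.00

By inclusion–exclusion:
Individual areas: |A| = 35, |B| = 12.
|A∩B|: x∈[2,7], y∈[5,7] → 5·2 = 10.
|A ∪ B| = 47 − 10 = 37.00.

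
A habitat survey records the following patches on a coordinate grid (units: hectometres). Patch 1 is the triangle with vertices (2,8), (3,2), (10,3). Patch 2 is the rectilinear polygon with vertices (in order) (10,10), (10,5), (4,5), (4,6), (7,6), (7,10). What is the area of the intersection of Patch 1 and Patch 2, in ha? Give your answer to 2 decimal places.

2.00

The intersection is the polygon with vertices (6.8,5), (4,5), (4,6), (5.2,6).
By the shoelace formula its area is 2.00.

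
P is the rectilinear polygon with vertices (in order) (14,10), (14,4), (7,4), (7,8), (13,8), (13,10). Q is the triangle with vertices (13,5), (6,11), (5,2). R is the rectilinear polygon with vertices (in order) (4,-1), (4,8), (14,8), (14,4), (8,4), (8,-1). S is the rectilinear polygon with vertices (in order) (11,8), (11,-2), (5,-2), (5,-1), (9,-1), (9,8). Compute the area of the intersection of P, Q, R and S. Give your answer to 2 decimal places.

6.95

The intersection is the polygon with vertices (9.5,8), (11,6.714), (11,4.25), (10.333,4), (9,4), (9,8).
By the shoelace formula its area is 6.95.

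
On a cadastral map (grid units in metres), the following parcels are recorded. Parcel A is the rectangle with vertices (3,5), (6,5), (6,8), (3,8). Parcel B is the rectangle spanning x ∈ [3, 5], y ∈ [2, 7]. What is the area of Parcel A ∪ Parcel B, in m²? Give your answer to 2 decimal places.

By inclusion–exclusion:
Individual areas: |Parcel A| = 9, |Parcel B| = 10.
|Parcel A∩Parcel B|: x∈[3,5], y∈[5,7] → 2·2 = 4.
|Parcel A ∪ Parcel B| = 19 − 4 = 15.00.

15.00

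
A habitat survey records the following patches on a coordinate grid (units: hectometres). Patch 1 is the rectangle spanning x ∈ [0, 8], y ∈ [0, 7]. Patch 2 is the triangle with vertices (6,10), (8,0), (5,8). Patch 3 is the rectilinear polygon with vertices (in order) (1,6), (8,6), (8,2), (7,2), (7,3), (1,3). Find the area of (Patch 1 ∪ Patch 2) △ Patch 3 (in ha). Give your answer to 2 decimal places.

|Patch 1 ∪ Patch 2| = 58.7125.
|(Patch 1 ∪ Patch 2) ∩ Patch 3| = 22.
|(Patch 1 ∪ Patch 2) △ Patch 3| = 58.7125 + 22 − 44 = 36.71.

36.71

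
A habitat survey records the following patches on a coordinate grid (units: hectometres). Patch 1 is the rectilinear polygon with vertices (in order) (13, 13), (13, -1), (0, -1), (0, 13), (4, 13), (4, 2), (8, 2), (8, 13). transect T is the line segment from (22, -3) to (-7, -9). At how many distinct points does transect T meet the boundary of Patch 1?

0

The segment lies entirely outside Patch 1 and never meets its boundary.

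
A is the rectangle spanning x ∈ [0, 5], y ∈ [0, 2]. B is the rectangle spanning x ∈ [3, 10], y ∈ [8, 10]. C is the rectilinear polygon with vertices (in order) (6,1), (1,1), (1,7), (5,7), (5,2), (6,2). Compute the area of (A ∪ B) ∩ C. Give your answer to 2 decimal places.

The region (A ∪ B) ∩ C is the polygon with vertices (5,1), (1,1), (1,2), (5,2).
By the shoelace formula its area is 4.00.

4.00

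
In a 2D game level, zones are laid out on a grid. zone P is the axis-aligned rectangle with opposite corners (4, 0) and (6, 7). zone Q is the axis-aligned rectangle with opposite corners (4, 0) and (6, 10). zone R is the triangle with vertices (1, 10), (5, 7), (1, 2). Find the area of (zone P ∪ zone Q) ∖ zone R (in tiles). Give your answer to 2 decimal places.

|zone P ∪ zone Q| = 20.
|(zone P ∪ zone Q) ∩ zone R| = 1.
|(zone P ∪ zone Q) ∖ zone R| = 20 − 1 = 19.00.

19.00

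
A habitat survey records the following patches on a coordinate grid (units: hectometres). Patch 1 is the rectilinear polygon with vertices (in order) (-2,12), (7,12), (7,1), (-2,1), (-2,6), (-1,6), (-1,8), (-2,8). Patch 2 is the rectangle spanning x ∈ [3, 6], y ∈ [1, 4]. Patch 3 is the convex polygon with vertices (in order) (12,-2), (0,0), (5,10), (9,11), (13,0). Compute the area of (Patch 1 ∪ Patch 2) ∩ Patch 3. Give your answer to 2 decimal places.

38.75

The region (Patch 1 ∪ Patch 2) ∩ Patch 3 is the polygon with vertices (7,1), (6,1), (3,1), (0.5,1), (5,10), (7,10.5).
By the shoelace formula its area is 38.75.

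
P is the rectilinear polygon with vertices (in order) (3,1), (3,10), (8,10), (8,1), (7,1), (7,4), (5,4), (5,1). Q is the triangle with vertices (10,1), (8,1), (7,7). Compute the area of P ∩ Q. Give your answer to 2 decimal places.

2.00

The intersection is the polygon with vertices (8,1), (7,7), (8,5).
By the shoelace formula its area is 2.00.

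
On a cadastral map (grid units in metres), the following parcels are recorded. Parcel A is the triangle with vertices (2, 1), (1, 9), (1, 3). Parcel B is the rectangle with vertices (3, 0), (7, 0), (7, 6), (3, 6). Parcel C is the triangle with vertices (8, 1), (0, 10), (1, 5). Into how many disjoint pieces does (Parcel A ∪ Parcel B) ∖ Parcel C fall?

(Parcel A ∪ Parcel B) ∖ Parcel C splits into 4 disjoint pieces (area 1.9231, area 0.0011, area 10.8571, area 6.6736).

4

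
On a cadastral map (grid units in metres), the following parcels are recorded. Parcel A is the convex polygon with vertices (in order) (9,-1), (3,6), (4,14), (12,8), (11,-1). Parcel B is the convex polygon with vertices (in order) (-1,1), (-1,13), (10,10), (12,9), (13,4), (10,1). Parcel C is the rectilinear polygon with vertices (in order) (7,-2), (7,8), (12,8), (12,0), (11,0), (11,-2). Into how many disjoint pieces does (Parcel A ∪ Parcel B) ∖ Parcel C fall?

(Parcel A ∪ Parcel B) ∖ Parcel C splits into 2 disjoint pieces (area 106.6905, area 0.0556).

2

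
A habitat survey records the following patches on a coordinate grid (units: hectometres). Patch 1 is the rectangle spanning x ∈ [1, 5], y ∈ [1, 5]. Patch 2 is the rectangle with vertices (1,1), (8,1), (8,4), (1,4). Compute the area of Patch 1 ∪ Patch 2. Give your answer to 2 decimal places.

By inclusion–exclusion:
Individual areas: |Patch 1| = 16, |Patch 2| = 21.
|Patch 1∩Patch 2|: x∈[1,5], y∈[1,4] → 4·3 = 12.
|Patch 1 ∪ Patch 2| = 37 − 12 = 25.00.

25.00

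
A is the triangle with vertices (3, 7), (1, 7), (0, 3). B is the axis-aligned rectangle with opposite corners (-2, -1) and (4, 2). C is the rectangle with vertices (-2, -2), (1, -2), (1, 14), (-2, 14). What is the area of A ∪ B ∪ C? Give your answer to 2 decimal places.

By inclusion–exclusion:
Individual areas: |A| = 4, |B| = 18, |C| = 48.
|A∩B| = 0.
|A∩C| = 1.3333.
|B∩C|: x∈[-2,1], y∈[-1,2] → 3·3 = 9.
|A∩B∩C| = 0.
|A ∪ B ∪ C| = 70 − 10.3333 + 0 = 59.67.

59.67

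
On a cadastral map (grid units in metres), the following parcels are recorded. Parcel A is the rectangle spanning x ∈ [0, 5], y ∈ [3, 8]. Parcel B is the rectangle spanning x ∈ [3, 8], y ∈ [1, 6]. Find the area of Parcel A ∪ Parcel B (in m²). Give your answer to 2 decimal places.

By inclusion–exclusion:
Individual areas: |Parcel A| = 25, |Parcel B| = 25.
|Parcel A∩Parcel B|: x∈[3,5], y∈[3,6] → 2·3 = 6.
|Parcel A ∪ Parcel B| = 50 − 6 = 44.00.

44.00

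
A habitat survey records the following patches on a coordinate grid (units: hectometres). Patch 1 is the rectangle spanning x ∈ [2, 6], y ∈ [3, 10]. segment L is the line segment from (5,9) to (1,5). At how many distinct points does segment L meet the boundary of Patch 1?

1

The segment meets the boundary at (2,6).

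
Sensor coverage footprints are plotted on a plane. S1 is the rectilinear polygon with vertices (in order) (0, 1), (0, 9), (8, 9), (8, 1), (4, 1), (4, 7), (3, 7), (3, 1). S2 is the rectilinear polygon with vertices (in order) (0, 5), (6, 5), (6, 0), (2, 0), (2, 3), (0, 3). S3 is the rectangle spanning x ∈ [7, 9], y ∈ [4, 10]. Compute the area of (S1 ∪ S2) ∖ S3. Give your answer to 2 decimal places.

|S1 ∪ S2| = 66.
|(S1 ∪ S2) ∩ S3| = 5.
|(S1 ∪ S2) ∖ S3| = 66 − 5 = 61.00.

61.00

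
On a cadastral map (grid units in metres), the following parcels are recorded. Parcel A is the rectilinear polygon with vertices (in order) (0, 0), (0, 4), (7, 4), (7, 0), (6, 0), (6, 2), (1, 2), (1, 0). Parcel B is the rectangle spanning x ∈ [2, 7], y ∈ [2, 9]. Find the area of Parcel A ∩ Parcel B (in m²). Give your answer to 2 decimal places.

The intersection is the polygon with vertices (7,4), (7,2), (6,2), (2,2), (2,4).
By the shoelace formula its area is 10.00.

10.00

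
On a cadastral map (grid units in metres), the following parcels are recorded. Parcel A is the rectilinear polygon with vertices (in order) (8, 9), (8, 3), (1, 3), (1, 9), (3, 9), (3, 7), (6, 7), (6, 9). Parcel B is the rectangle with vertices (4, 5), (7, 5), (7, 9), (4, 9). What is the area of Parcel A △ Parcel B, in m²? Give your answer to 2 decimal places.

32.00

|Parcel A| = 36, |Parcel B| = 12, |Parcel A∩Parcel B| = 8.
|Parcel A △ Parcel B| = |Parcel A| + |Parcel B| − 2·|Parcel A∩Parcel B| = 36 + 12 − 16 = 32.00.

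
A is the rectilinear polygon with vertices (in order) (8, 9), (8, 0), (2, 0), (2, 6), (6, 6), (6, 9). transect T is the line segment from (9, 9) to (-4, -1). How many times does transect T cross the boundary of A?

The segment meets the boundary at (2,3.615), (5.1,6), (6,6.692), (8,8.231).

4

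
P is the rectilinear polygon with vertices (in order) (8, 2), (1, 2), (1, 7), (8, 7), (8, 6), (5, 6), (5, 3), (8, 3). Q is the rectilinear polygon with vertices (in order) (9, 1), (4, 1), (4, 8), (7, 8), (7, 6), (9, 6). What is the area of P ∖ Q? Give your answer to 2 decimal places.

|P| = 26, |P∩Q| = 10.
|P ∖ Q| = |P| − |P∩Q| = 26 − 10 = 16.00.

16.00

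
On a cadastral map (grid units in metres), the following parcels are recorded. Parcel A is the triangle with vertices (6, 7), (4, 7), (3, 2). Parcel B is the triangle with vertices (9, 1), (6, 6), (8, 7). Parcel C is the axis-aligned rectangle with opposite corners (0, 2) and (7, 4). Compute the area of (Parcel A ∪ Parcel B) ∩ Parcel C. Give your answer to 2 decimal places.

0.80

The region (Parcel A ∪ Parcel B) ∩ Parcel C is the polygon with vertices (3.4,4), (4.2,4), (3,2).
By the shoelace formula its area is 0.80.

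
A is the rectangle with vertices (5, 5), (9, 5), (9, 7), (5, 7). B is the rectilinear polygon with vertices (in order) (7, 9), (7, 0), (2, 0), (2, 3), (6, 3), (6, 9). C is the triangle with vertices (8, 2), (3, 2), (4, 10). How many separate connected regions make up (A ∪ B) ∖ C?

(A ∪ B) ∖ C splits into 2 disjoint pieces (area 8.25, area 11.0625).

2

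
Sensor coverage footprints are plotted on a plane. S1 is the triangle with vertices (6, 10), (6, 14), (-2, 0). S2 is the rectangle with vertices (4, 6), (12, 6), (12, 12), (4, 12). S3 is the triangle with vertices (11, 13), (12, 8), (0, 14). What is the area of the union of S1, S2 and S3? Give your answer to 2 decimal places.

By inclusion–exclusion:
Individual areas: |S1| = 16, |S2| = 48, |S3| = 27.
|S1∩S2| = 5.8571.
|S1∩S3| = 1.9192.
|S2∩S3| = 14.4.
|S1∩S2∩S3| = 0.8571.
|S1 ∪ S2 ∪ S3| = 91 − 22.1763 + 0.8571 = 69.68.

69.68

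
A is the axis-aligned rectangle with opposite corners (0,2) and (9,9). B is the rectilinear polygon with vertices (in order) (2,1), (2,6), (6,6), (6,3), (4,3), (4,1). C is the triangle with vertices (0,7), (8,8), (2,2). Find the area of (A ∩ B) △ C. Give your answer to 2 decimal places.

|A ∩ B| = 14.
|(A ∩ B) ∩ C| = 8.
|(A ∩ B) △ C| = 14 + 21 − 16 = 19.00.

19.00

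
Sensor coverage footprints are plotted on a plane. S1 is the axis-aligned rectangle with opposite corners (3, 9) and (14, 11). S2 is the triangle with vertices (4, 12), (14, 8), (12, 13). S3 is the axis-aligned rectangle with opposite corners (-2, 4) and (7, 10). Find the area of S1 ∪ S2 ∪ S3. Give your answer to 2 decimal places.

By inclusion–exclusion:
Individual areas: |S1| = 22, |S2| = 21, |S3| = 54.
|S1∩S2| = 8.4.
|S1∩S3|: x∈[3,7], y∈[9,10] → 4·1 = 4.
|S2∩S3| = 0.
|S1∩S2∩S3| = 0.
|S1 ∪ S2 ∪ S3| = 97 − 12.4 + 0 = 84.60.

84.60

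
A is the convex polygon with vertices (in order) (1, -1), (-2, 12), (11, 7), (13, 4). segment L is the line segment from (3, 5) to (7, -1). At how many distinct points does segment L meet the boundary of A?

1

The segment meets the boundary at (5.696,0.957).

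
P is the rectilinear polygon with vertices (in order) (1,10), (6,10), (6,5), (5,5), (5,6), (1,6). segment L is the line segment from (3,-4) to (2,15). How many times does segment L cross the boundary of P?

The segment meets the boundary at (2.263,10), (2.474,6).

2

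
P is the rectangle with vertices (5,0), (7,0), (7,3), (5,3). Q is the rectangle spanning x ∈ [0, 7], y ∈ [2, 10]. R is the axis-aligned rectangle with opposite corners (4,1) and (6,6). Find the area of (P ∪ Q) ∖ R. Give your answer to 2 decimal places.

|P ∪ Q| = 60.
|(P ∪ Q) ∩ R| = 9.
|(P ∪ Q) ∖ R| = 60 − 9 = 51.00.

51.00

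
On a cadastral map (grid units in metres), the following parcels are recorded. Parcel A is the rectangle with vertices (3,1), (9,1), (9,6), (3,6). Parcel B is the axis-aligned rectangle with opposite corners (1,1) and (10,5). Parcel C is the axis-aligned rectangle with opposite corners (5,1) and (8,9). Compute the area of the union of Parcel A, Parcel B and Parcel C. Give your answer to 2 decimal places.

By inclusion–exclusion:
Individual areas: |Parcel A| = 30, |Parcel B| = 36, |Parcel C| = 24.
|Parcel A∩Parcel B|: x∈[3,9], y∈[1,5] → 6·4 = 24.
|Parcel A∩Parcel C|: x∈[5,8], y∈[1,6] → 3·5 = 15.
|Parcel B∩Parcel C|: x∈[5,8], y∈[1,5] → 3·4 = 12.
|Parcel A∩Parcel B∩Parcel C| = 12.
|Parcel A ∪ Parcel B ∪ Parcel C| = 90 − 51 + 12 = 51.00.

51.00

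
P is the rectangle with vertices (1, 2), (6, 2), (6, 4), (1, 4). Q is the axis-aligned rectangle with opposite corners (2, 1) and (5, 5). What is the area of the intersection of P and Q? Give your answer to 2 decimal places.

6.00

|P∩Q|: x∈[2,5], y∈[2,4] → 3·2 = 6.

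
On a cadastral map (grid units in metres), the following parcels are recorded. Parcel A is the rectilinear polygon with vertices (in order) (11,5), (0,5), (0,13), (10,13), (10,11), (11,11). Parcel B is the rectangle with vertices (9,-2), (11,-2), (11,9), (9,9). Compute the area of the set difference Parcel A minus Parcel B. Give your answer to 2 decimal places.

|Parcel A| = 86, |Parcel A∩Parcel B| = 8.
|Parcel A ∖ Parcel B| = |Parcel A| − |Parcel A∩Parcel B| = 86 − 8 = 78.00.

78.00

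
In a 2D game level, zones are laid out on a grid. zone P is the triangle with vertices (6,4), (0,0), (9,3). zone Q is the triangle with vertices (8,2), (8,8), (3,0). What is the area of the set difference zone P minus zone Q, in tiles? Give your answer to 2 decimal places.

|zone P| = 9, |zone P∩zone Q| = 5.4185.
|zone P ∖ zone Q| = |zone P| − |zone P∩zone Q| = 9 − 5.4185 = 3.58.

3.58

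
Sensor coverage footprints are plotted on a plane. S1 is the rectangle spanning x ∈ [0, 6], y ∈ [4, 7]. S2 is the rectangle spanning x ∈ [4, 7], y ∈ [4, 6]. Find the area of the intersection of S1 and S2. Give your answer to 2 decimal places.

|S1∩S2|: x∈[4,6], y∈[4,6] → 2·2 = 4.

4.00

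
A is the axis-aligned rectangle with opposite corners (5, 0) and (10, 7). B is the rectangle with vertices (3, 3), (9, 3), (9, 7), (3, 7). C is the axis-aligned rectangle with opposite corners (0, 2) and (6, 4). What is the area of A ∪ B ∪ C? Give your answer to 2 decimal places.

By inclusion–exclusion:
Individual areas: |A| = 35, |B| = 24, |C| = 12.
|A∩B|: x∈[5,9], y∈[3,7] → 4·4 = 16.
|A∩C|: x∈[5,6], y∈[2,4] → 1·2 = 2.
|B∩C|: x∈[3,6], y∈[3,4] → 3·1 = 3.
|A∩B∩C| = 1.
|A ∪ B ∪ C| = 71 − 21 + 1 = 51.00.

51.00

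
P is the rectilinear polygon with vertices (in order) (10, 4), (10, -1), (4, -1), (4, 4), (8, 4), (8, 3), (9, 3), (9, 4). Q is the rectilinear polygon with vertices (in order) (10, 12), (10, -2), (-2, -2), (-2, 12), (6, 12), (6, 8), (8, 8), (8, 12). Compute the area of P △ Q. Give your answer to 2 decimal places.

131.00

|P| = 29, |Q| = 160, |P∩Q| = 29.
|P △ Q| = |P| + |Q| − 2·|P∩Q| = 29 + 160 − 58 = 131.00.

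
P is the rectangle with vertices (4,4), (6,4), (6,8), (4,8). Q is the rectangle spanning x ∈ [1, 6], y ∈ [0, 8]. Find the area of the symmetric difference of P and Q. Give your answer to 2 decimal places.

|P∩Q|: x∈[4,6], y∈[4,8] → 2·4 = 8.
|P △ Q| = |P| + |Q| − 2·|P∩Q| = 8 + 40 − 16 = 32.00.

32.00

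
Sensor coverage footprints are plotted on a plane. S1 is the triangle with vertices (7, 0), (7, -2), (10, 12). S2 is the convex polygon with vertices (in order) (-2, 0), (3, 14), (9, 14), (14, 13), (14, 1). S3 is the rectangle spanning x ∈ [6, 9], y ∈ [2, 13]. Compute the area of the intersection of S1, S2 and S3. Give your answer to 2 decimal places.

1.45

The intersection is the polygon with vertices (7.857,2), (7.5,2), (9,8), (9,7.333).
By the shoelace formula its area is 1.45.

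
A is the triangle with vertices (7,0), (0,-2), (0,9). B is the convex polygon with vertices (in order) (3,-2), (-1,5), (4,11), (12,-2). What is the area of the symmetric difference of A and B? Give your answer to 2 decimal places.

|A| = 38.5, |B| = 88, |A∩B| = 30.1533.
|A △ B| = |A| + |B| − 2·|A∩B| = 38.5 + 88 − 60.3065 = 66.19.

66.19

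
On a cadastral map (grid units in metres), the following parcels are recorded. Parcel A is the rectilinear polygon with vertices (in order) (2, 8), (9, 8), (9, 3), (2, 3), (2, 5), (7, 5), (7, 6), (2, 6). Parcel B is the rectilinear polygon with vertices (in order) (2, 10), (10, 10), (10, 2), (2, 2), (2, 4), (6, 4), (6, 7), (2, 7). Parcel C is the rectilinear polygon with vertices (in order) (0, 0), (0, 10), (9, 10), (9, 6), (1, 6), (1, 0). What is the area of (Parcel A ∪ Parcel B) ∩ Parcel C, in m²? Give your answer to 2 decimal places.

28.00

The region (Parcel A ∪ Parcel B) ∩ Parcel C is the polygon with vertices (2,6), (2,7), (2,8), (2,10), (9,10), (9,6), (6,6).
By the shoelace formula its area is 28.00.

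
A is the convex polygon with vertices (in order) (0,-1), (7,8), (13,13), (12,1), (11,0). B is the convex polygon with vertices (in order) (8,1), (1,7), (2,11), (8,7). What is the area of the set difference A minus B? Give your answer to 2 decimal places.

70.82

|A| = 85.5, |A∩B| = 14.6811.
|A ∖ B| = |A| − |A∩B| = 85.5 − 14.6811 = 70.82.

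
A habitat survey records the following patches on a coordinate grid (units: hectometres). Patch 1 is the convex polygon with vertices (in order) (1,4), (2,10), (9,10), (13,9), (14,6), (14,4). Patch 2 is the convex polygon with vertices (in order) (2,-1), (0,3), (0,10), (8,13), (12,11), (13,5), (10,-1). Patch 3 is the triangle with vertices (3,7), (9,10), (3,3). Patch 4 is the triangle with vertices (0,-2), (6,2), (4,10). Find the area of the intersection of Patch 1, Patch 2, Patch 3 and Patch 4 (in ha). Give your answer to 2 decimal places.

5.84

The intersection is the polygon with vertices (3,7), (4.556,7.778), (5.129,5.484), (3.857,4), (3,4).
By the shoelace formula its area is 5.84.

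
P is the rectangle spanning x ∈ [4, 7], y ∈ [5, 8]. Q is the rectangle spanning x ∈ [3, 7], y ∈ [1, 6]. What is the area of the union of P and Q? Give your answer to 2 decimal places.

26.00

By inclusion–exclusion:
Individual areas: |P| = 9, |Q| = 20.
|P∩Q|: x∈[4,7], y∈[5,6] → 3·1 = 3.
|P ∪ Q| = 29 − 3 = 26.00.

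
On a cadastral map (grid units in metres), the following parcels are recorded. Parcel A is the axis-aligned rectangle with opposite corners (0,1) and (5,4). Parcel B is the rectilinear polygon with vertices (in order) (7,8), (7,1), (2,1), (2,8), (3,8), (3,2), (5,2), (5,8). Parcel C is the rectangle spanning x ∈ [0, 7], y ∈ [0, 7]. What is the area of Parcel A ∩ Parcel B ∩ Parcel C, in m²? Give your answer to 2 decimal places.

5.00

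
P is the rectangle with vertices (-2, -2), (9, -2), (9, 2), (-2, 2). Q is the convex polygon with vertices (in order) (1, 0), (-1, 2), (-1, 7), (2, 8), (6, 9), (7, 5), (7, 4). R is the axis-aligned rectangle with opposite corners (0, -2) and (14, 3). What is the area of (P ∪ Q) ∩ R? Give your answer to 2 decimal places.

The region (P ∪ Q) ∩ R is the polygon with vertices (9,-2), (0,-2), (0,3), (5.5,3), (4,2), (9,2).
By the shoelace formula its area is 40.75.

40.75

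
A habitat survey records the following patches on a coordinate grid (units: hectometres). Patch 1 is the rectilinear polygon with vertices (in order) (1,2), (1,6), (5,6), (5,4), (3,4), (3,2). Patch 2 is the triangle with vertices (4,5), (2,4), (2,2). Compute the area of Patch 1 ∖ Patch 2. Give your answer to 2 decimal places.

10.08

|Patch 1| = 12, |Patch 1∩Patch 2| = 1.9167.
|Patch 1 ∖ Patch 2| = |Patch 1| − |Patch 1∩Patch 2| = 12 − 1.9167 = 10.08.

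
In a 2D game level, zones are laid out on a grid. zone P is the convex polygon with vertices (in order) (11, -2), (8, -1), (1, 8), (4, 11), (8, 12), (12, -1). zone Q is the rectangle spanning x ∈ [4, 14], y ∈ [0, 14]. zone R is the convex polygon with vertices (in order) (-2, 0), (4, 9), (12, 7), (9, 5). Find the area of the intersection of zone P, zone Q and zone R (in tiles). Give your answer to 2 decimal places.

The intersection is the polygon with vertices (4,9), (9.333,7.667), (9.957,5.638), (9,5), (4.813,3.097), (4,4.143).
By the shoelace formula its area is 23.61.

23.61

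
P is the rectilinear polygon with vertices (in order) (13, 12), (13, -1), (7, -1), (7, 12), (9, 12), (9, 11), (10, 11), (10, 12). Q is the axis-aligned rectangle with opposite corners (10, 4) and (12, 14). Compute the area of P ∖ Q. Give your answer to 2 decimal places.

|P| = 77, |P∩Q| = 16.
|P ∖ Q| = |P| − |P∩Q| = 77 − 16 = 61.00.

61.00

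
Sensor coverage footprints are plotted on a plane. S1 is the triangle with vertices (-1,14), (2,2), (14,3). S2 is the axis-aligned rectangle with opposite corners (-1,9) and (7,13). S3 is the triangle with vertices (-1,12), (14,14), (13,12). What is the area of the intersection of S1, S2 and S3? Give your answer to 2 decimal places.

0.40

The intersection is the polygon with vertices (1.727,12), (-0.5,12), (-0.516,12.065), (1.308,12.308).
By the shoelace formula its area is 0.40.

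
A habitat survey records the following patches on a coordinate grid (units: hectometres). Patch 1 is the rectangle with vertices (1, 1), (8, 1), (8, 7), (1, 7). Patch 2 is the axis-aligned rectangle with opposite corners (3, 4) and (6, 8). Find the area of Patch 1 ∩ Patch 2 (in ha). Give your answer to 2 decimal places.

9.00

|Patch 1∩Patch 2|: x∈[3,6], y∈[4,7] → 3·3 = 9.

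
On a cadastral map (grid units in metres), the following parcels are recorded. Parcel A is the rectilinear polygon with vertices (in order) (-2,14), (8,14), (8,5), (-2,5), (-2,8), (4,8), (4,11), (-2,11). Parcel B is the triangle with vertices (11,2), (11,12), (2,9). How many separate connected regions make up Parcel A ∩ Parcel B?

1

Parcel A ∩ Parcel B is a single connected region.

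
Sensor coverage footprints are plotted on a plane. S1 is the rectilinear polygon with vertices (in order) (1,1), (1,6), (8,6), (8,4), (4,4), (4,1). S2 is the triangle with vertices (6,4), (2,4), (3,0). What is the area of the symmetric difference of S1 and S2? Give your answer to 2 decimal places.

|S1| = 23, |S2| = 8, |S1∩S2| = 4.8333.
|S1 △ S2| = |S1| + |S2| − 2·|S1∩S2| = 23 + 8 − 9.6667 = 21.33.

21.33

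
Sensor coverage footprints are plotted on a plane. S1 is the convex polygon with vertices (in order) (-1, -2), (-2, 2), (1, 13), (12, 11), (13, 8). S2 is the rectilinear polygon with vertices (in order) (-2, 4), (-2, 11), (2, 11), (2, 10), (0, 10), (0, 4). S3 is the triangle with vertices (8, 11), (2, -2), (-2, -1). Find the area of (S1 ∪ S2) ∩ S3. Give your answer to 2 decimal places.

24.70

The region (S1 ∪ S2) ∩ S3 is the polygon with vertices (-0.222,-1.444), (-1.2,-1.2), (-1.423,-0.308), (8,11), (3.475,1.197).
By the shoelace formula its area is 24.70.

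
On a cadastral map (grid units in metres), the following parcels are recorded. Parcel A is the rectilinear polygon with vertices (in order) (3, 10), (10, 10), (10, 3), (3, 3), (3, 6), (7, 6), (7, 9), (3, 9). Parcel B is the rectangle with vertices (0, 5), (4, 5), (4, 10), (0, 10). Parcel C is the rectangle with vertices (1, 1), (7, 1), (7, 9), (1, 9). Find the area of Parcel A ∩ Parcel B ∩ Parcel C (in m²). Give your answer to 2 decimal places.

1.00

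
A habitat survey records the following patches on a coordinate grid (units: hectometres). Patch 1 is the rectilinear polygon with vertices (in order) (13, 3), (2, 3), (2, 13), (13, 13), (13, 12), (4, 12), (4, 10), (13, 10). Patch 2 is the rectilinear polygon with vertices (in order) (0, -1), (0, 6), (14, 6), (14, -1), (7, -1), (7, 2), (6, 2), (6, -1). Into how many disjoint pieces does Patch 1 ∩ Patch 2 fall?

1

Patch 1 ∩ Patch 2 is a single connected region.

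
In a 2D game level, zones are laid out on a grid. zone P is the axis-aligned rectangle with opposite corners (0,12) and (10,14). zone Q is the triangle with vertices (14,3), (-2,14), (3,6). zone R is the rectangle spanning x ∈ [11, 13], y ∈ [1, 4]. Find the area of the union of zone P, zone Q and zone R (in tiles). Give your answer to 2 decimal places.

61.38

By inclusion–exclusion:
Individual areas: |zone P| = 20, |zone Q| = 36.5, |zone R| = 6.
|zone P∩zone Q| = 0.2841.
|zone P∩zone R| = 0 (no overlap).
|zone Q∩zone R| = 0.8381.
|zone P∩zone Q∩zone R| = 0.
|zone P ∪ zone Q ∪ zone R| = 62.5 − 1.1222 + 0 = 61.38.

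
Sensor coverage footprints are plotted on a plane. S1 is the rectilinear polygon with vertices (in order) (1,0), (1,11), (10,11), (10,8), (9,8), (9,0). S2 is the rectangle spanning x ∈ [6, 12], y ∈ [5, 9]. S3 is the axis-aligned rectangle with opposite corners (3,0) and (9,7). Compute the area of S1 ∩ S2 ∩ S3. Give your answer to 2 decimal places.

The intersection is the polygon with vertices (9,5), (6,5), (6,7), (9,7).
By the shoelace formula its area is 6.00.

6.00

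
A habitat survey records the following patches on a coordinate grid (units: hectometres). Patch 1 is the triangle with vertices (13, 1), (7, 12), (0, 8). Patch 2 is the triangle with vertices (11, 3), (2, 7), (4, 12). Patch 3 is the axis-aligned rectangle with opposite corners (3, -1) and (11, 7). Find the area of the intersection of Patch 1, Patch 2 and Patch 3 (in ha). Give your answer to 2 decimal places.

11.56

The intersection is the polygon with vertices (11,3), (3,6.556), (3,7), (7.889,7).
By the shoelace formula its area is 11.56.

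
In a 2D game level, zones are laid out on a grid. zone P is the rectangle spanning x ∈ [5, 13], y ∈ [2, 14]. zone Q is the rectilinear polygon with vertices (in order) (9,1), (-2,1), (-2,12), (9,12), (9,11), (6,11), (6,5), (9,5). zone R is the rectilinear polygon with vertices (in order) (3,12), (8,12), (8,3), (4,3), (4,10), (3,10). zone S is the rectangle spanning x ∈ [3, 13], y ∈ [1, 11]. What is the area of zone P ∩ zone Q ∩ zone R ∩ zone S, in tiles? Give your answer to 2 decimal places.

12.00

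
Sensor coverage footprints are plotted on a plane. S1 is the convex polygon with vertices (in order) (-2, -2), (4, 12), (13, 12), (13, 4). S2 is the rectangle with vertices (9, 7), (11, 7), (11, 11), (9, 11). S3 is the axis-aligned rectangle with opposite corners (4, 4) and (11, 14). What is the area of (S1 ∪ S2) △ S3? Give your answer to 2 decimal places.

|S1 ∪ S2| = 123.
|(S1 ∪ S2) ∩ S3| = 56.
|(S1 ∪ S2) △ S3| = 123 + 70 − 112 = 81.00.

81.00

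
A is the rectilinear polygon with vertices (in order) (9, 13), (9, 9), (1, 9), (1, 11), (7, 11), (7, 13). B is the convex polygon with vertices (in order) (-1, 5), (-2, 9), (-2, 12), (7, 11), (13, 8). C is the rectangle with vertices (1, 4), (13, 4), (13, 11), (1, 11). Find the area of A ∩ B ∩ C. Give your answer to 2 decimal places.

The intersection is the polygon with vertices (1,9), (1,11), (7,11), (9,10), (9,9).
By the shoelace formula its area is 15.00.

15.00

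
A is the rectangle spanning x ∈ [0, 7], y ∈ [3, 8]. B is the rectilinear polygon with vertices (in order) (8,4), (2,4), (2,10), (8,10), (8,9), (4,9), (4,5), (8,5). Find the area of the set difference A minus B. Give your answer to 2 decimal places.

24.00

|A| = 35, |A∩B| = 11.
|A ∖ B| = |A| − |A∩B| = 35 − 11 = 24.00.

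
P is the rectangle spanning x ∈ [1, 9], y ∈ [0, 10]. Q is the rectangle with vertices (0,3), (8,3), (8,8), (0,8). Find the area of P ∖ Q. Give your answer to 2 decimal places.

45.00

|P∩Q|: x∈[1,8], y∈[3,8] → 7·5 = 35.
|P| = 80.
|P ∖ Q| = |P| − |P∩Q| = 80 − 35 = 45.00.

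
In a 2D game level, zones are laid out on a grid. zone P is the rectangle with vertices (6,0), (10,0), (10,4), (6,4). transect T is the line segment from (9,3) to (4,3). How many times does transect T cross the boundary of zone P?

The segment meets the boundary at (6,3).

1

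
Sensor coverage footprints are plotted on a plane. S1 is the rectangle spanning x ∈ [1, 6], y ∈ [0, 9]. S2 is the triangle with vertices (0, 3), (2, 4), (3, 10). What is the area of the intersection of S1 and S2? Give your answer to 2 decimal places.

The intersection is the polygon with vertices (2.833,9), (2,4), (1,3.5), (1,5.333), (2.571,9).
By the shoelace formula its area is 4.45.

4.45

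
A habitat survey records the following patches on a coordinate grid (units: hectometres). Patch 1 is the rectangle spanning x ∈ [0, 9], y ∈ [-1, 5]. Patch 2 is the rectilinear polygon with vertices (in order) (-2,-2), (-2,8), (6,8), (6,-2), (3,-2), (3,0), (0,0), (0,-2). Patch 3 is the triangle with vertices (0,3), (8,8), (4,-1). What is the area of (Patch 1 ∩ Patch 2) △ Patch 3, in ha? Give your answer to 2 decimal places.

|Patch 1 ∩ Patch 2| = 33.
|(Patch 1 ∩ Patch 2) ∩ Patch 3| = 20.3.
|(Patch 1 ∩ Patch 2) △ Patch 3| = 33 + 26 − 40.6 = 18.40.

18.40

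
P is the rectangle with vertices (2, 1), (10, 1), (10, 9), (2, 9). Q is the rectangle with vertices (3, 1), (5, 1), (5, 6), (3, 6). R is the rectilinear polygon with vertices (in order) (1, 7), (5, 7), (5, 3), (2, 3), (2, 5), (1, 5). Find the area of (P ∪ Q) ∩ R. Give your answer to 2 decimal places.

The region (P ∪ Q) ∩ R is the polygon with vertices (2,5), (2,7), (5,7), (5,3), (2,3).
By the shoelace formula its area is 12.00.

12.00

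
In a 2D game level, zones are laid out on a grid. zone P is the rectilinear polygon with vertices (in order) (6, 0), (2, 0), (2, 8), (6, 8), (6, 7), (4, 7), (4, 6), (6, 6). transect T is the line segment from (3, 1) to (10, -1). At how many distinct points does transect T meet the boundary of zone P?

1

The segment meets the boundary at (6,0.143).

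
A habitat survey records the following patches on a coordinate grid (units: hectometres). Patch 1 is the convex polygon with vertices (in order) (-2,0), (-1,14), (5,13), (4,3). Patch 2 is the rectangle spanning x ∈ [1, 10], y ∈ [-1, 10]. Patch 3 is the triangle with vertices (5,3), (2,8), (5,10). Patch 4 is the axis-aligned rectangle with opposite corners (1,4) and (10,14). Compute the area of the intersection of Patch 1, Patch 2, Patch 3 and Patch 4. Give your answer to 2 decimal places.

6.70

The intersection is the polygon with vertices (2,8), (4.679,9.786), (4.143,4.429).
By the shoelace formula its area is 6.70.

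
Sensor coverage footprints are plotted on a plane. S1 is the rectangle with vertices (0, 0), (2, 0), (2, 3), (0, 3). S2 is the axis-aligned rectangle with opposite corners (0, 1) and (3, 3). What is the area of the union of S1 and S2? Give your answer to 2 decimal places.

By inclusion–exclusion:
Individual areas: |S1| = 6, |S2| = 6.
|S1∩S2|: x∈[0,2], y∈[1,3] → 2·2 = 4.
|S1 ∪ S2| = 12 − 4 = 8.00.

8.00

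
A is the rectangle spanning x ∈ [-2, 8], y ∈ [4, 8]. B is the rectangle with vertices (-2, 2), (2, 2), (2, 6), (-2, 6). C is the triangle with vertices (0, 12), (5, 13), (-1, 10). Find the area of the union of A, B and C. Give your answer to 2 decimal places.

By inclusion–exclusion:
Individual areas: |A| = 40, |B| = 16, |C| = 4.5.
|A∩B|: x∈[-2,2], y∈[4,6] → 4·2 = 8.
|A∩C| = 0.
|B∩C| = 0.
|A∩B∩C| = 0.
|A ∪ B ∪ C| = 60.5 − 8 + 0 = 52.50.

52.50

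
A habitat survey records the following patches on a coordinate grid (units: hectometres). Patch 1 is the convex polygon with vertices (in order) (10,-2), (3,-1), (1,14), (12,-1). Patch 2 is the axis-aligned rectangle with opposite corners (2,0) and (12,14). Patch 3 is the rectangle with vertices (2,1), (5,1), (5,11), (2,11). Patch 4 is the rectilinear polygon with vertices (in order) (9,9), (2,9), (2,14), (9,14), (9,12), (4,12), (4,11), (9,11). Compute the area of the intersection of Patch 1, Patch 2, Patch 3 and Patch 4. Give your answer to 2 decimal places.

3.87

The intersection is the polygon with vertices (3.2,11), (4.667,9), (2,9), (2,11).
By the shoelace formula its area is 3.87.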